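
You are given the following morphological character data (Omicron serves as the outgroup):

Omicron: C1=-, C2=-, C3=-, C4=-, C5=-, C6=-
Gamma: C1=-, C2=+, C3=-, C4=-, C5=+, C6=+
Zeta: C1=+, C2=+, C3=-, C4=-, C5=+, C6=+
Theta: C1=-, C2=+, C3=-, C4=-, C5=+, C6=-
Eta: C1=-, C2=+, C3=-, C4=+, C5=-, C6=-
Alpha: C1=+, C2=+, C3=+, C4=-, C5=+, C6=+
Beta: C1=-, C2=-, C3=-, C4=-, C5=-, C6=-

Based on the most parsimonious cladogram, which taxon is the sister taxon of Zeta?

The outgroup has state '-' for every character, so '+' is the derived state throughout.
C1 (derived state '+') is shared by Alpha and Zeta — a synapomorphy uniting that clade.
C2 (derived state '+') is shared by Alpha, Eta, Gamma, Theta, and Zeta — a synapomorphy uniting that clade.
C3 (derived state '+') is unique to Alpha (autapomorphy; uninformative for grouping).
C4 (derived state '+') is unique to Eta (autapomorphy; uninformative for grouping).
C5 (derived state '+') is shared by Alpha, Gamma, Theta, and Zeta — a synapomorphy uniting that clade.
Only Alpha, Gamma, and Zeta show the derived state '+' for C6, supporting them as a clade.
Most parsimonious ingroup topology: ((((Gamma,(Zeta,Alpha)),Theta),Eta),Beta).
Zeta and Alpha form a cherry on this tree, so they are sister taxa.

Alpha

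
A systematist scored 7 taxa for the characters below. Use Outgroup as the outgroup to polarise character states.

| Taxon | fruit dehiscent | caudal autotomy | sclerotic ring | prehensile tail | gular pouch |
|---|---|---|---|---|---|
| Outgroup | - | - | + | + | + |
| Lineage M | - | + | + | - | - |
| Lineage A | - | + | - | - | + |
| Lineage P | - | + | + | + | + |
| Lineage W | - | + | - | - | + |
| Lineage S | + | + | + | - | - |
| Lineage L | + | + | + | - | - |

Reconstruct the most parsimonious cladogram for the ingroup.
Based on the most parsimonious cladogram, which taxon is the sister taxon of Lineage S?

Character polarity is set by the outgroup: the derived state is whichever differs from the outgroup's state, so for sclerotic ring, prehensile tail, gular pouch the derived state is '-', and for the remaining characters it is '+'.
fruit dehiscent (derived state '+') is shared by Lineage L and Lineage S — a synapomorphy uniting that clade.
All ingroup taxa share the derived state '+' for caudal autotomy; it defines the ingroup but does not resolve relationships within it.
sclerotic ring: derived state '-' in Lineage A and Lineage W only — synapomorphy for {Lineage A, Lineage W}.
prehensile tail (derived state '-') is shared by Lineage A, Lineage L, Lineage M, Lineage S, and Lineage W — a synapomorphy uniting that clade.
gular pouch (derived state '-') is shared by Lineage L, Lineage M, and Lineage S — a synapomorphy uniting that clade.
Most parsimonious ingroup topology: (((Lineage M,(Lineage S,Lineage L)),(Lineage A,Lineage W)),Lineage P).
Lineage S and Lineage L form a cherry on this tree, so they are sister taxa.

Lineage L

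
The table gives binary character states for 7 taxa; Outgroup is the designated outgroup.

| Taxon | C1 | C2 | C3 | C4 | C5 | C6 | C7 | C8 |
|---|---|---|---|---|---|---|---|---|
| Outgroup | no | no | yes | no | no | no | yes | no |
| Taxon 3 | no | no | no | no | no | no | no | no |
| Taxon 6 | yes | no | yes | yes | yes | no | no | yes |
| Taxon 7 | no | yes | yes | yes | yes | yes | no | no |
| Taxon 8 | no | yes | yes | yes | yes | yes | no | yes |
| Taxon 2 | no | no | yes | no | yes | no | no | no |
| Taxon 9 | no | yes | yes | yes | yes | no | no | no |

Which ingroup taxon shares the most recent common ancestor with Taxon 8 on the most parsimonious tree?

Taxon 7

Character polarity is set by the outgroup: the derived state is whichever differs from the outgroup's state, so for C3, C7 the derived state is 'no', and for the remaining characters it is 'yes'.
C1 (derived state 'yes') is unique to Taxon 6 (autapomorphy; uninformative for grouping).
Only Taxon 7, Taxon 8, and Taxon 9 show the derived state 'yes' for C2, supporting them as a clade.
C3 (derived state 'no') is unique to Taxon 3 (autapomorphy; uninformative for grouping).
C4 (derived state 'yes') is shared by Taxon 6, Taxon 7, Taxon 8, and Taxon 9 — a synapomorphy uniting that clade.
Only Taxon 2, Taxon 6, Taxon 7, Taxon 8, and Taxon 9 show the derived state 'yes' for C5, supporting them as a clade.
C6 (derived state 'yes') is shared by Taxon 7 and Taxon 8 — a synapomorphy uniting that clade.
All ingroup taxa share the derived state 'no' for C7; it defines the ingroup but does not resolve relationships within it.
C8 groups Taxon 6 and Taxon 8, which is incompatible with the clades supported by the remaining characters; treating it as convergent (homoplasy) costs fewer steps than any alternative tree.
Most parsimonious ingroup topology: (Taxon 3,((Taxon 6,((Taxon 7,Taxon 8),Taxon 9)),Taxon 2)).
Taxon 8 and Taxon 7 form a cherry on this tree, so they are sister taxa.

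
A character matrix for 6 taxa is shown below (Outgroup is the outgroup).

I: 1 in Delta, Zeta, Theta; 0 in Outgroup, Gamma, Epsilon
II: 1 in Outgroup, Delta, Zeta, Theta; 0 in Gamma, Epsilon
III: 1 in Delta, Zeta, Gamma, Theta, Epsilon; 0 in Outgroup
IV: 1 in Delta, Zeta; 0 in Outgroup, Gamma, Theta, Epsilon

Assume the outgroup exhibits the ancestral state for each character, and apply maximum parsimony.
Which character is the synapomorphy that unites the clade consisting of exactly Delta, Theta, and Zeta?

I

Character polarity is set by the outgroup: the derived state is whichever differs from the outgroup's state, so for II the derived state is '0', and for the remaining characters it is '1'.
I (derived state '1') is shared by Delta, Theta, and Zeta — a synapomorphy uniting that clade.
Only Epsilon and Gamma show the derived state '0' for II, supporting them as a clade.
III (derived state '1') is shared by all ingroup taxa — unites the whole ingroup.
IV (derived state '1') is shared by Delta and Zeta — a synapomorphy uniting that clade.
Most parsimonious ingroup topology: (((Delta,Zeta),Theta),(Gamma,Epsilon)).
The clade {Delta, Theta, Zeta} is supported by I: its derived state '1' occurs in exactly those taxa and in no other taxon (including the outgroup).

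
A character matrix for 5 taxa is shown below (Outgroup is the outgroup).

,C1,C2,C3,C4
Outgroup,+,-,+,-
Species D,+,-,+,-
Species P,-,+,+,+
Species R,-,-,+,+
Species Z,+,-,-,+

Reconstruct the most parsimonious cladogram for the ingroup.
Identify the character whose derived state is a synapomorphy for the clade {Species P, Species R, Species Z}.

C4

Character polarity is set by the outgroup: the derived state is whichever differs from the outgroup's state, so for C1, C3 the derived state is '-', and for the remaining characters it is '+'.
C1 (derived state '-') is shared by Species P and Species R — a synapomorphy uniting that clade.
C2 (derived state '+') is unique to Species P (autapomorphy; uninformative for grouping).
C3: derived state '-' in Species Z only — an autapomorphy, so it tells us nothing about relationships among taxa.
C4 (derived state '+') is shared by Species P, Species R, and Species Z — a synapomorphy uniting that clade.
Most parsimonious ingroup topology: (Species D,((Species P,Species R),Species Z)).
The clade {Species P, Species R, Species Z} is supported by C4: its derived state '+' occurs in exactly those taxa and in no other taxon (including the outgroup).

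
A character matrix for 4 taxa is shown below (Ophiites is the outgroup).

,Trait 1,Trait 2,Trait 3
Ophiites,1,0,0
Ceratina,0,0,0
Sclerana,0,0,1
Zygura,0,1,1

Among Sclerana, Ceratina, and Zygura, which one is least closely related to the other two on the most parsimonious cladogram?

Ceratina

Character polarity is set by the outgroup: the derived state is whichever differs from the outgroup's state, so for Trait 1 the derived state is '0', and for the remaining characters it is '1'.
All ingroup taxa share the derived state '0' for Trait 1; it defines the ingroup but does not resolve relationships within it.
Trait 2 (derived state '1') is unique to Zygura (autapomorphy; uninformative for grouping).
Trait 3 (derived state '1') is shared by Sclerana and Zygura — a synapomorphy uniting that clade.
Most parsimonious ingroup topology: (Ceratina,(Sclerana,Zygura)).
Sclerana and Zygura share a more recent common ancestor with each other than either does with Ceratina, so Ceratina is the least closely related of the three.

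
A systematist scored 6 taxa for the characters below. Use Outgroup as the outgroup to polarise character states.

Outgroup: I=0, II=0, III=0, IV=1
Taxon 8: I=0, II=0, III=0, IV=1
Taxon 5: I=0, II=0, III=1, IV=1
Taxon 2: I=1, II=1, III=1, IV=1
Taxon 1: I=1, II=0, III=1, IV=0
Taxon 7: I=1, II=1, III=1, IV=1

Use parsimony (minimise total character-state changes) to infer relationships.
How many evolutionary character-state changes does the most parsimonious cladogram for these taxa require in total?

4

Character polarity is set by the outgroup: the derived state is whichever differs from the outgroup's state, so for IV the derived state is '0', and for the remaining characters it is '1'.
I: derived state '1' in Taxon 1, Taxon 2, and Taxon 7 only — synapomorphy for {Taxon 1, Taxon 2, Taxon 7}.
II (derived state '1') is shared by Taxon 2 and Taxon 7 — a synapomorphy uniting that clade.
III (derived state '1') is shared by Taxon 1, Taxon 2, Taxon 5, and Taxon 7 — a synapomorphy uniting that clade.
IV: derived state '0' in Taxon 1 only — an autapomorphy, so it tells us nothing about relationships among taxa.
Most parsimonious ingroup topology: (Taxon 8,(Taxon 5,((Taxon 2,Taxon 7),Taxon 1))).
Changes per character on this tree: I: 1; II: 1; III: 1; IV: 1.
Total = 4.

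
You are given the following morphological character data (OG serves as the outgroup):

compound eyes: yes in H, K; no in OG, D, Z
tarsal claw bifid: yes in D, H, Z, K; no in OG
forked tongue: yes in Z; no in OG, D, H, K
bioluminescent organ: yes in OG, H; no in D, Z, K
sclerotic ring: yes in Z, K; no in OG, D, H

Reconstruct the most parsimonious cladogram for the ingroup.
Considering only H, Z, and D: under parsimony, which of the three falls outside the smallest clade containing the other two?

H

Character polarity is set by the outgroup: the derived state is whichever differs from the outgroup's state, so for bioluminescent organ the derived state is 'no', and for the remaining characters it is 'yes'.
compound eyes groups H and K, which is incompatible with the clades supported by the remaining characters; treating it as convergent (homoplasy) costs fewer steps than any alternative tree.
All ingroup taxa share the derived state 'yes' for tarsal claw bifid; it defines the ingroup but does not resolve relationships within it.
forked tongue: derived state 'yes' in Z only — an autapomorphy, so it tells us nothing about relationships among taxa.
Only D, K, and Z show the derived state 'no' for bioluminescent organ, supporting them as a clade.
sclerotic ring: derived state 'yes' in K and Z only — synapomorphy for {K, Z}.
Most parsimonious ingroup topology: ((D,(Z,K)),H).
D and Z share a more recent common ancestor with each other than either does with H, so H is the least closely related of the three.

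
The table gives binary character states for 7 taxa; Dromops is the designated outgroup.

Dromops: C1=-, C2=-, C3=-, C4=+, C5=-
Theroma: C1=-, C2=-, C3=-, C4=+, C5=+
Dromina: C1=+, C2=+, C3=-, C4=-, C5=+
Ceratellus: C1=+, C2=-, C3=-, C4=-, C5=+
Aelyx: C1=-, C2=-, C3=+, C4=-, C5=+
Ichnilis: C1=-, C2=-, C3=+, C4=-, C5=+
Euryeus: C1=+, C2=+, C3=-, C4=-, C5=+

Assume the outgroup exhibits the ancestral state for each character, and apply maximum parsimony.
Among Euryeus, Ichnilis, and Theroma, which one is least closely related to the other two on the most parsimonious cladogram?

Character polarity is set by the outgroup: the derived state is whichever differs from the outgroup's state, so for C4 the derived state is '-', and for the remaining characters it is '+'.
C1: derived state '+' in Ceratellus, Dromina, and Euryeus only — synapomorphy for {Ceratellus, Dromina, Euryeus}.
C2 (derived state '+') is shared by Dromina and Euryeus — a synapomorphy uniting that clade.
Only Aelyx and Ichnilis show the derived state '+' for C3, supporting them as a clade.
C4: derived state '-' in Aelyx, Ceratellus, Dromina, Euryeus, and Ichnilis only — synapomorphy for {Aelyx, Ceratellus, Dromina, Euryeus, Ichnilis}.
All ingroup taxa share the derived state '+' for C5; it defines the ingroup but does not resolve relationships within it.
Most parsimonious ingroup topology: (Theroma,(((Dromina,Euryeus),Ceratellus),(Aelyx,Ichnilis))).
Ichnilis and Euryeus share a more recent common ancestor with each other than either does with Theroma, so Theroma is the least closely related of the three.

Theroma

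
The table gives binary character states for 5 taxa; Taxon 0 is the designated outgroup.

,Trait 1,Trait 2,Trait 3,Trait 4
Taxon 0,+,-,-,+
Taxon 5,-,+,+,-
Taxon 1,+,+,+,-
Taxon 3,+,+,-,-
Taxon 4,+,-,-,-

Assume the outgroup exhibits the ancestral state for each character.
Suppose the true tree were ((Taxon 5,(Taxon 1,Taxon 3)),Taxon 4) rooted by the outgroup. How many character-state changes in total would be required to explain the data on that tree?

Map each character onto ((Taxon 5,(Taxon 1,Taxon 3)),Taxon 4) (rooted by Taxon 0) and count the minimum state changes it requires (Fitch parsimony):
Trait 1: 1; Trait 2: 1; Trait 3: 2; Trait 4: 1.
Total tree length = 5.

5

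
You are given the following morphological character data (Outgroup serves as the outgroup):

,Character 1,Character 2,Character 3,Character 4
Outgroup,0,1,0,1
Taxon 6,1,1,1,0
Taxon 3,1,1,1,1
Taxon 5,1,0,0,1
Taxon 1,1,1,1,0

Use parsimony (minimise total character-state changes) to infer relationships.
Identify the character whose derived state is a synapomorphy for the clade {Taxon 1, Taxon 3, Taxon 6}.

Character polarity is set by the outgroup: the derived state is whichever differs from the outgroup's state, so for Character 2, Character 4 the derived state is '0', and for the remaining characters it is '1'.
Character 1 (derived state '1') is shared by all ingroup taxa — unites the whole ingroup.
Character 2: derived state '0' in Taxon 5 only — an autapomorphy, so it tells us nothing about relationships among taxa.
Only Taxon 1, Taxon 3, and Taxon 6 show the derived state '1' for Character 3, supporting them as a clade.
Character 4: derived state '0' in Taxon 1 and Taxon 6 only — synapomorphy for {Taxon 1, Taxon 6}.
Most parsimonious ingroup topology: (((Taxon 6,Taxon 1),Taxon 3),Taxon 5).
The clade {Taxon 1, Taxon 3, Taxon 6} is supported by Character 3: its derived state '1' occurs in exactly those taxa and in no other taxon (including the outgroup).

Character 3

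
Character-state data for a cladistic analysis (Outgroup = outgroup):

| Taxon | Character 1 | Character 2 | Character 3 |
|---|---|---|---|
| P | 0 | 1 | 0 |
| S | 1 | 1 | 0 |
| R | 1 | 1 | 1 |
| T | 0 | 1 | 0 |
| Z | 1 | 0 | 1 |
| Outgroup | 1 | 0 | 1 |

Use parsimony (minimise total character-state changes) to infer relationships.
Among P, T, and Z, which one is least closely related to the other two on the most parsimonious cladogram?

Character polarity is set by the outgroup: the derived state is whichever differs from the outgroup's state, so for Character 1, Character 3 the derived state is '0', and for the remaining characters it is '1'.
Character 1 (derived state '0') is shared by P and T — a synapomorphy uniting that clade.
Character 2: derived state '1' in P, R, S, and T only — synapomorphy for {P, R, S, T}.
Character 3: derived state '0' in P, S, and T only — synapomorphy for {P, S, T}.
Most parsimonious ingroup topology: (((S,(P,T)),R),Z).
P and T share a more recent common ancestor with each other than either does with Z, so Z is the least closely related of the three.

Z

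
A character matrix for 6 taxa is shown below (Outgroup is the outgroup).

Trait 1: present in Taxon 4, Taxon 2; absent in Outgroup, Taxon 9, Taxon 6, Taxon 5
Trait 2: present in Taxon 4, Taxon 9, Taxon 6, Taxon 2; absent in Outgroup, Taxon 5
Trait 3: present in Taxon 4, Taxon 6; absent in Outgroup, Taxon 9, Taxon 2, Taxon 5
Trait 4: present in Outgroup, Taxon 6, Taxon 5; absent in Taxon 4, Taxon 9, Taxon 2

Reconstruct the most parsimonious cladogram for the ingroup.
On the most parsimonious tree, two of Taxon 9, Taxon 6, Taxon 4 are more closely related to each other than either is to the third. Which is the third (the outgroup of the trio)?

Character polarity is set by the outgroup: the derived state is whichever differs from the outgroup's state, so for Trait 4 the derived state is 'absent', and for the remaining characters it is 'present'.
Only Taxon 2 and Taxon 4 show the derived state 'present' for Trait 1, supporting them as a clade.
Trait 2 (derived state 'present') is shared by Taxon 2, Taxon 4, Taxon 6, and Taxon 9 — a synapomorphy uniting that clade.
Trait 3 groups Taxon 4 and Taxon 6, which is incompatible with the clades supported by the remaining characters; treating it as convergent (homoplasy) costs fewer steps than any alternative tree.
Only Taxon 2, Taxon 4, and Taxon 9 show the derived state 'absent' for Trait 4, supporting them as a clade.
Most parsimonious ingroup topology: ((((Taxon 4,Taxon 2),Taxon 9),Taxon 6),Taxon 5).
Taxon 4 and Taxon 9 share a more recent common ancestor with each other than either does with Taxon 6, so Taxon 6 is the least closely related of the three.

Taxon 6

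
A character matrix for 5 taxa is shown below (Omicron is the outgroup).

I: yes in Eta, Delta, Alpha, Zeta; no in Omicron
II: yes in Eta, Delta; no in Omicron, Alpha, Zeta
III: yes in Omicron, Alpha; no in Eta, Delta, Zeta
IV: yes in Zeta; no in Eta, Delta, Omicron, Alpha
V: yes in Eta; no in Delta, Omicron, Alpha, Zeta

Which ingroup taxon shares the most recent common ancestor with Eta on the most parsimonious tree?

Delta

Character polarity is set by the outgroup: the derived state is whichever differs from the outgroup's state, so for III the derived state is 'no', and for the remaining characters it is 'yes'.
I (derived state 'yes') is shared by all ingroup taxa — unites the whole ingroup.
II (derived state 'yes') is shared by Delta and Eta — a synapomorphy uniting that clade.
III: derived state 'no' in Delta, Eta, and Zeta only — synapomorphy for {Delta, Eta, Zeta}.
IV: derived state 'yes' in Zeta only — an autapomorphy, so it tells us nothing about relationships among taxa.
V (derived state 'yes') is unique to Eta (autapomorphy; uninformative for grouping).
Most parsimonious ingroup topology: ((Zeta,(Delta,Eta)),Alpha).
Eta and Delta form a cherry on this tree, so they are sister taxa.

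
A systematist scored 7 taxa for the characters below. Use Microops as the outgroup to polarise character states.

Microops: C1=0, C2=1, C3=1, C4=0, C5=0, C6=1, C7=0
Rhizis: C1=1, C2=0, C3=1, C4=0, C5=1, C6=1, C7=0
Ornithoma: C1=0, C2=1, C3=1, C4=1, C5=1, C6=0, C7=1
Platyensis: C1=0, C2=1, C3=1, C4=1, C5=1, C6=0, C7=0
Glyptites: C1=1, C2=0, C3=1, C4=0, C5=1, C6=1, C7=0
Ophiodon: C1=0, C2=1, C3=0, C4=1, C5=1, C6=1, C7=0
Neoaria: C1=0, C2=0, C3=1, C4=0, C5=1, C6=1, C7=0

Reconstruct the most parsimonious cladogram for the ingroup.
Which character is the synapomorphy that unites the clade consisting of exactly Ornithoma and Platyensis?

C6

Character polarity is set by the outgroup: the derived state is whichever differs from the outgroup's state, so for C2, C3, C6 the derived state is '0', and for the remaining characters it is '1'.
Only Glyptites and Rhizis show the derived state '1' for C1, supporting them as a clade.
C2: derived state '0' in Glyptites, Neoaria, and Rhizis only — synapomorphy for {Glyptites, Neoaria, Rhizis}.
C3 (derived state '0') is unique to Ophiodon (autapomorphy; uninformative for grouping).
C4: derived state '1' in Ophiodon, Ornithoma, and Platyensis only — synapomorphy for {Ophiodon, Ornithoma, Platyensis}.
C5 (derived state '1') is shared by all ingroup taxa — unites the whole ingroup.
C6 (derived state '0') is shared by Ornithoma and Platyensis — a synapomorphy uniting that clade.
C7: derived state '1' in Ornithoma only — an autapomorphy, so it tells us nothing about relationships among taxa.
Most parsimonious ingroup topology: (((Rhizis,Glyptites),Neoaria),((Ornithoma,Platyensis),Ophiodon)).
The clade {Ornithoma, Platyensis} is supported by C6: its derived state '0' occurs in exactly those taxa and in no other taxon (including the outgroup).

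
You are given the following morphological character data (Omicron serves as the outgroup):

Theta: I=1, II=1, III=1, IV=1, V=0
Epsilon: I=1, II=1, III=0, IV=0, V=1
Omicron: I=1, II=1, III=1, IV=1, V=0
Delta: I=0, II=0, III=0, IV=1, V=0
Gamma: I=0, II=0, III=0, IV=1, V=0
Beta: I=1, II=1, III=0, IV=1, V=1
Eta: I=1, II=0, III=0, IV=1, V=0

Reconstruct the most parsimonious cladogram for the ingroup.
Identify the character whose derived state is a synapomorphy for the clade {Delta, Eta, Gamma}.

Character polarity is set by the outgroup: the derived state is whichever differs from the outgroup's state, so for I, II, III, IV the derived state is '0', and for the remaining characters it is '1'.
I (derived state '0') is shared by Delta and Gamma — a synapomorphy uniting that clade.
Only Delta, Eta, and Gamma show the derived state '0' for II, supporting them as a clade.
III: derived state '0' in Beta, Delta, Epsilon, Eta, and Gamma only — synapomorphy for {Beta, Delta, Epsilon, Eta, Gamma}.
IV (derived state '0') is unique to Epsilon (autapomorphy; uninformative for grouping).
V (derived state '1') is shared by Beta and Epsilon — a synapomorphy uniting that clade.
Most parsimonious ingroup topology: ((((Delta,Gamma),Eta),(Beta,Epsilon)),Theta).
The clade {Delta, Eta, Gamma} is supported by II: its derived state '0' occurs in exactly those taxa and in no other taxon (including the outgroup).

II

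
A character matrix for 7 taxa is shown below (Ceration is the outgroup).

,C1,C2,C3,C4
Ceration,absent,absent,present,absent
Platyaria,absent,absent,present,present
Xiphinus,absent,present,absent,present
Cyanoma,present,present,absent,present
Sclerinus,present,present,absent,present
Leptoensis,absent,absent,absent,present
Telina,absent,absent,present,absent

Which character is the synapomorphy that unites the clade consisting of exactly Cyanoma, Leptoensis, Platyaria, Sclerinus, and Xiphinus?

C4

Character polarity is set by the outgroup: the derived state is whichever differs from the outgroup's state, so for C3 the derived state is 'absent', and for the remaining characters it is 'present'.
C1 (derived state 'present') is shared by Cyanoma and Sclerinus — a synapomorphy uniting that clade.
C2: derived state 'present' in Cyanoma, Sclerinus, and Xiphinus only — synapomorphy for {Cyanoma, Sclerinus, Xiphinus}.
C3: derived state 'absent' in Cyanoma, Leptoensis, Sclerinus, and Xiphinus only — synapomorphy for {Cyanoma, Leptoensis, Sclerinus, Xiphinus}.
C4: derived state 'present' in Cyanoma, Leptoensis, Platyaria, Sclerinus, and Xiphinus only — synapomorphy for {Cyanoma, Leptoensis, Platyaria, Sclerinus, Xiphinus}.
Most parsimonious ingroup topology: ((Platyaria,((Xiphinus,(Cyanoma,Sclerinus)),Leptoensis)),Telina).
The clade {Cyanoma, Leptoensis, Platyaria, Sclerinus, Xiphinus} is supported by C4: its derived state 'present' occurs in exactly those taxa and in no other taxon (including the outgroup).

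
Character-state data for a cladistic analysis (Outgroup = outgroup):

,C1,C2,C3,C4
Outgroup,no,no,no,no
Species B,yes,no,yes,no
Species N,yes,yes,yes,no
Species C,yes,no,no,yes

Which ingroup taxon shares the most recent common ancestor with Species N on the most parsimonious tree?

Species B

The outgroup has state 'no' for every character, so 'yes' is the derived state throughout.
C1 (derived state 'yes') is shared by all ingroup taxa — unites the whole ingroup.
C2 (derived state 'yes') is unique to Species N (autapomorphy; uninformative for grouping).
C3: derived state 'yes' in Species B and Species N only — synapomorphy for {Species B, Species N}.
C4 (derived state 'yes') is unique to Species C (autapomorphy; uninformative for grouping).
Most parsimonious ingroup topology: ((Species B,Species N),Species C).
Species N and Species B form a cherry on this tree, so they are sister taxa.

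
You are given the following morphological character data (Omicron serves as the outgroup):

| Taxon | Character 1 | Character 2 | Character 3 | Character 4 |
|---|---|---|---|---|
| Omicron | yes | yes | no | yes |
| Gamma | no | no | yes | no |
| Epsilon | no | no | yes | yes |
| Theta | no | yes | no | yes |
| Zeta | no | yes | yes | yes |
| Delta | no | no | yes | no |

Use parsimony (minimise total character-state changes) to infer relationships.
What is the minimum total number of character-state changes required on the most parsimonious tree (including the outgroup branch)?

4

Character polarity is set by the outgroup: the derived state is whichever differs from the outgroup's state, so for Character 1, Character 2, Character 4 the derived state is 'no', and for the remaining characters it is 'yes'.
Character 1 (derived state 'no') is shared by all ingroup taxa — unites the whole ingroup.
Character 2: derived state 'no' in Delta, Epsilon, and Gamma only — synapomorphy for {Delta, Epsilon, Gamma}.
Character 3: derived state 'yes' in Delta, Epsilon, Gamma, and Zeta only — synapomorphy for {Delta, Epsilon, Gamma, Zeta}.
Character 4 (derived state 'no') is shared by Delta and Gamma — a synapomorphy uniting that clade.
Most parsimonious ingroup topology: ((((Gamma,Delta),Epsilon),Zeta),Theta).
Changes per character on this tree: Character 1: 1; Character 2: 1; Character 3: 1; Character 4: 1.
Total = 4.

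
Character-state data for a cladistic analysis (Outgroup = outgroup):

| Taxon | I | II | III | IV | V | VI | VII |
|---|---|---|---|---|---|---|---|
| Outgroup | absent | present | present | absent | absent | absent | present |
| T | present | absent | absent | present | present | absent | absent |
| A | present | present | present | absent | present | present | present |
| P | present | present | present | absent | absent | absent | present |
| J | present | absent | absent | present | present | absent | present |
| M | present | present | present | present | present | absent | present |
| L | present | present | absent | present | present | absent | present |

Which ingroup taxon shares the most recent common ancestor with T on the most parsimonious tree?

Character polarity is set by the outgroup: the derived state is whichever differs from the outgroup's state, so for II, III, VII the derived state is 'absent', and for the remaining characters it is 'present'.
I (derived state 'present') is shared by all ingroup taxa — unites the whole ingroup.
Only J and T show the derived state 'absent' for II, supporting them as a clade.
III: derived state 'absent' in J, L, and T only — synapomorphy for {J, L, T}.
IV: derived state 'present' in J, L, M, and T only — synapomorphy for {J, L, M, T}.
Only A, J, L, M, and T show the derived state 'present' for V, supporting them as a clade.
VI: derived state 'present' in A only — an autapomorphy, so it tells us nothing about relationships among taxa.
VII: derived state 'absent' in T only — an autapomorphy, so it tells us nothing about relationships among taxa.
Most parsimonious ingroup topology: (((((T,J),L),M),A),P).
T and J form a cherry on this tree, so they are sister taxa.

J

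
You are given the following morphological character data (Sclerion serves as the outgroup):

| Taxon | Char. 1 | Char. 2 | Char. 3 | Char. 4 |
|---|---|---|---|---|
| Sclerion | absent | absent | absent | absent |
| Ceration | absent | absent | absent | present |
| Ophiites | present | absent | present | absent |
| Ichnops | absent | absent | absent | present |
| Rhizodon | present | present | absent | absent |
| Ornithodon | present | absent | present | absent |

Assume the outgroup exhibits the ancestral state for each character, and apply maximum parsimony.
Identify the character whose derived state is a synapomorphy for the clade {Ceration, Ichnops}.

Char. 4

The outgroup has state 'absent' for every character, so 'present' is the derived state throughout.
Char. 1 (derived state 'present') is shared by Ophiites, Ornithodon, and Rhizodon — a synapomorphy uniting that clade.
Char. 2: derived state 'present' in Rhizodon only — an autapomorphy, so it tells us nothing about relationships among taxa.
Char. 3: derived state 'present' in Ophiites and Ornithodon only — synapomorphy for {Ophiites, Ornithodon}.
Only Ceration and Ichnops show the derived state 'present' for Char. 4, supporting them as a clade.
Most parsimonious ingroup topology: ((Ceration,Ichnops),((Ophiites,Ornithodon),Rhizodon)).
The clade {Ceration, Ichnops} is supported by Char. 4: its derived state 'present' occurs in exactly those taxa and in no other taxon (including the outgroup).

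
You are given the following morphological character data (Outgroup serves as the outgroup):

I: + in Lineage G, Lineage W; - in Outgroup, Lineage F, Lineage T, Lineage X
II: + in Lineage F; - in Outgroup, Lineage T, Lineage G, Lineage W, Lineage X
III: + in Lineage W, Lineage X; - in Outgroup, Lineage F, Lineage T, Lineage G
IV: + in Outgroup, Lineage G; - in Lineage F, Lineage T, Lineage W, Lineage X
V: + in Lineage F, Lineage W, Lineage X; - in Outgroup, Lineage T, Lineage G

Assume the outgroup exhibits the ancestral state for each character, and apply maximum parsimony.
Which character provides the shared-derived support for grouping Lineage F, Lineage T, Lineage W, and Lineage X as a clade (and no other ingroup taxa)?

IV

Character polarity is set by the outgroup: the derived state is whichever differs from the outgroup's state, so for IV the derived state is '-', and for the remaining characters it is '+'.
I (state '+') occurs in Lineage G and Lineage W but conflicts with the nesting implied by the other characters — most parsimoniously interpreted as homoplasy.
II (derived state '+') is unique to Lineage F (autapomorphy; uninformative for grouping).
III: derived state '+' in Lineage W and Lineage X only — synapomorphy for {Lineage W, Lineage X}.
Only Lineage F, Lineage T, Lineage W, and Lineage X show the derived state '-' for IV, supporting them as a clade.
V (derived state '+') is shared by Lineage F, Lineage W, and Lineage X — a synapomorphy uniting that clade.
Most parsimonious ingroup topology: (((Lineage F,(Lineage W,Lineage X)),Lineage T),Lineage G).
The clade {Lineage F, Lineage T, Lineage W, Lineage X} is supported by IV: its derived state '-' occurs in exactly those taxa and in no other taxon (including the outgroup).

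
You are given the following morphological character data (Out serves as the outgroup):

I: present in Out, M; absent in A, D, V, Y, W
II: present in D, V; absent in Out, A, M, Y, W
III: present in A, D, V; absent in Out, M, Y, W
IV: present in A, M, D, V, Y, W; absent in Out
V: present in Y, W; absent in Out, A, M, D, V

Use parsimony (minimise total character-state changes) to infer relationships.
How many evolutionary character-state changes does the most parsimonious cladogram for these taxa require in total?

Character polarity is set by the outgroup: the derived state is whichever differs from the outgroup's state, so for I the derived state is 'absent', and for the remaining characters it is 'present'.
I (derived state 'absent') is shared by A, D, V, W, and Y — a synapomorphy uniting that clade.
II (derived state 'present') is shared by D and V — a synapomorphy uniting that clade.
III: derived state 'present' in A, D, and V only — synapomorphy for {A, D, V}.
IV (derived state 'present') is shared by all ingroup taxa — unites the whole ingroup.
V: derived state 'present' in W and Y only — synapomorphy for {W, Y}.
Most parsimonious ingroup topology: (((A,(D,V)),(Y,W)),M).
Changes per character on this tree: I: 1; II: 1; III: 1; IV: 1; V: 1.
Total = 5.

5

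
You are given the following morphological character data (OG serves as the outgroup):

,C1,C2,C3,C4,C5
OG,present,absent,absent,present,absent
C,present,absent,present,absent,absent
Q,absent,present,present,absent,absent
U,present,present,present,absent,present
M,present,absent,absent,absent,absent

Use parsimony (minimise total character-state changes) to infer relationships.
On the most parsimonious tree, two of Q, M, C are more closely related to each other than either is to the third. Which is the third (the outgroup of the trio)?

Character polarity is set by the outgroup: the derived state is whichever differs from the outgroup's state, so for C1, C4 the derived state is 'absent', and for the remaining characters it is 'present'.
C1: derived state 'absent' in Q only — an autapomorphy, so it tells us nothing about relationships among taxa.
Only Q and U show the derived state 'present' for C2, supporting them as a clade.
C3: derived state 'present' in C, Q, and U only — synapomorphy for {C, Q, U}.
All ingroup taxa share the derived state 'absent' for C4; it defines the ingroup but does not resolve relationships within it.
C5: derived state 'present' in U only — an autapomorphy, so it tells us nothing about relationships among taxa.
Most parsimonious ingroup topology: ((C,(Q,U)),M).
C and Q share a more recent common ancestor with each other than either does with M, so M is the least closely related of the three.

M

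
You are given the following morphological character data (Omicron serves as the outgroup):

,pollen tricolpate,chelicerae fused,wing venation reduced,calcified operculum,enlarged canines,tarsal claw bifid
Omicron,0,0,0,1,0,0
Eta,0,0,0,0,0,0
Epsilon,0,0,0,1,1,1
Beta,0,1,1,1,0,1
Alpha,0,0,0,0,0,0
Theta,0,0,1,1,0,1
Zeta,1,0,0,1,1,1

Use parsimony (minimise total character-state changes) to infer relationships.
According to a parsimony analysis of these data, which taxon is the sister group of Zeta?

Epsilon

Character polarity is set by the outgroup: the derived state is whichever differs from the outgroup's state, so for calcified operculum the derived state is '0', and for the remaining characters it is '1'.
pollen tricolpate (derived state '1') is unique to Zeta (autapomorphy; uninformative for grouping).
chelicerae fused: derived state '1' in Beta only — an autapomorphy, so it tells us nothing about relationships among taxa.
wing venation reduced (derived state '1') is shared by Beta and Theta — a synapomorphy uniting that clade.
calcified operculum: derived state '0' in Alpha and Eta only — synapomorphy for {Alpha, Eta}.
Only Epsilon and Zeta show the derived state '1' for enlarged canines, supporting them as a clade.
Only Beta, Epsilon, Theta, and Zeta show the derived state '1' for tarsal claw bifid, supporting them as a clade.
Most parsimonious ingroup topology: ((Eta,Alpha),((Epsilon,Zeta),(Beta,Theta))).
Zeta and Epsilon form a cherry on this tree, so they are sister taxa.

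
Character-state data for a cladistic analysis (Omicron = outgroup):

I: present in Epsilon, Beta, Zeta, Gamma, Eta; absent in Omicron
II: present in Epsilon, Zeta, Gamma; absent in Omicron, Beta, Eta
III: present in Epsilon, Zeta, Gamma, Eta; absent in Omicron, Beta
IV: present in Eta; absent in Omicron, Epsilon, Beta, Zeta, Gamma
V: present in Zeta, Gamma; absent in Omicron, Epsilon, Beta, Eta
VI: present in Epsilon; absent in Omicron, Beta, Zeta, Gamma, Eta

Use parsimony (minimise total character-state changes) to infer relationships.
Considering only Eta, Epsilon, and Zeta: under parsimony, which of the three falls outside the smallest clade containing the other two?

The outgroup has state 'absent' for every character, so 'present' is the derived state throughout.
I (derived state 'present') is shared by all ingroup taxa — unites the whole ingroup.
II: derived state 'present' in Epsilon, Gamma, and Zeta only — synapomorphy for {Epsilon, Gamma, Zeta}.
III (derived state 'present') is shared by Epsilon, Eta, Gamma, and Zeta — a synapomorphy uniting that clade.
IV (derived state 'present') is unique to Eta (autapomorphy; uninformative for grouping).
Only Gamma and Zeta show the derived state 'present' for V, supporting them as a clade.
VI (derived state 'present') is unique to Epsilon (autapomorphy; uninformative for grouping).
Most parsimonious ingroup topology: (((Epsilon,(Zeta,Gamma)),Eta),Beta).
Zeta and Epsilon share a more recent common ancestor with each other than either does with Eta, so Eta is the least closely related of the three.

Eta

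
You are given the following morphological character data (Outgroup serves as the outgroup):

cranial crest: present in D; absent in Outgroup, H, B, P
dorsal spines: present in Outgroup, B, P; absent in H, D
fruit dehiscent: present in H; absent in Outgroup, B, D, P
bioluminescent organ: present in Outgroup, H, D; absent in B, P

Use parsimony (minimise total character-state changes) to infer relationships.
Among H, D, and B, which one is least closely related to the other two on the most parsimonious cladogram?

B

Character polarity is set by the outgroup: the derived state is whichever differs from the outgroup's state, so for dorsal spines, bioluminescent organ the derived state is 'absent', and for the remaining characters it is 'present'.
cranial crest: derived state 'present' in D only — an autapomorphy, so it tells us nothing about relationships among taxa.
dorsal spines (derived state 'absent') is shared by D and H — a synapomorphy uniting that clade.
fruit dehiscent (derived state 'present') is unique to H (autapomorphy; uninformative for grouping).
bioluminescent organ: derived state 'absent' in B and P only — synapomorphy for {B, P}.
Most parsimonious ingroup topology: ((H,D),(B,P)).
D and H share a more recent common ancestor with each other than either does with B, so B is the least closely related of the three.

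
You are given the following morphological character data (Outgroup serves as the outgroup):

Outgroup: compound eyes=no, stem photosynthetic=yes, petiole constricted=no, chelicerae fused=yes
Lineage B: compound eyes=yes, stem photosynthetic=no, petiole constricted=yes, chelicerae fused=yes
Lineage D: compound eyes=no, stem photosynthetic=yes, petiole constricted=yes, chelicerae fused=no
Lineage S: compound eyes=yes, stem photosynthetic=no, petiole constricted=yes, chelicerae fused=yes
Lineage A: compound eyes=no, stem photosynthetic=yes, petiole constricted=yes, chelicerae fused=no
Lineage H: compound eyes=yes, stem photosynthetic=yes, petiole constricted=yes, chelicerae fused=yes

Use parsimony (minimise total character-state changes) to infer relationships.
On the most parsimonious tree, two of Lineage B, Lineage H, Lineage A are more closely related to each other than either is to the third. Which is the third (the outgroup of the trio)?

Character polarity is set by the outgroup: the derived state is whichever differs from the outgroup's state, so for stem photosynthetic, chelicerae fused the derived state is 'no', and for the remaining characters it is 'yes'.
compound eyes (derived state 'yes') is shared by Lineage B, Lineage H, and Lineage S — a synapomorphy uniting that clade.
stem photosynthetic (derived state 'no') is shared by Lineage B and Lineage S — a synapomorphy uniting that clade.
petiole constricted (derived state 'yes') is shared by all ingroup taxa — unites the whole ingroup.
chelicerae fused: derived state 'no' in Lineage A and Lineage D only — synapomorphy for {Lineage A, Lineage D}.
Most parsimonious ingroup topology: (((Lineage B,Lineage S),Lineage H),(Lineage D,Lineage A)).
Lineage H and Lineage B share a more recent common ancestor with each other than either does with Lineage A, so Lineage A is the least closely related of the three.

Lineage A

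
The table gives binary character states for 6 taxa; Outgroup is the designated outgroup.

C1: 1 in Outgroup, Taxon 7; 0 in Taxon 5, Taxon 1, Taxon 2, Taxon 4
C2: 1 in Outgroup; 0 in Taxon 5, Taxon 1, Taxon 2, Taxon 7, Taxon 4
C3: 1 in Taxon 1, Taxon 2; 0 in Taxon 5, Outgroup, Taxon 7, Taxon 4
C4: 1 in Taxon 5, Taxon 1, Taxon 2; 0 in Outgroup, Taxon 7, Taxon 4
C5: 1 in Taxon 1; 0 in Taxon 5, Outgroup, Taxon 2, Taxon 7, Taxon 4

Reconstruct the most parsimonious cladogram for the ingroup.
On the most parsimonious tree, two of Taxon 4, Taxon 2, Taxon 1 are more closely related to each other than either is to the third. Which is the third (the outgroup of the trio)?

Taxon 4

Character polarity is set by the outgroup: the derived state is whichever differs from the outgroup's state, so for C1, C2 the derived state is '0', and for the remaining characters it is '1'.
C1 (derived state '0') is shared by Taxon 1, Taxon 2, Taxon 4, and Taxon 5 — a synapomorphy uniting that clade.
All ingroup taxa share the derived state '0' for C2; it defines the ingroup but does not resolve relationships within it.
Only Taxon 1 and Taxon 2 show the derived state '1' for C3, supporting them as a clade.
C4 (derived state '1') is shared by Taxon 1, Taxon 2, and Taxon 5 — a synapomorphy uniting that clade.
C5: derived state '1' in Taxon 1 only — an autapomorphy, so it tells us nothing about relationships among taxa.
Most parsimonious ingroup topology: (Taxon 7,((Taxon 5,(Taxon 1,Taxon 2)),Taxon 4)).
Taxon 1 and Taxon 2 share a more recent common ancestor with each other than either does with Taxon 4, so Taxon 4 is the least closely related of the three.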